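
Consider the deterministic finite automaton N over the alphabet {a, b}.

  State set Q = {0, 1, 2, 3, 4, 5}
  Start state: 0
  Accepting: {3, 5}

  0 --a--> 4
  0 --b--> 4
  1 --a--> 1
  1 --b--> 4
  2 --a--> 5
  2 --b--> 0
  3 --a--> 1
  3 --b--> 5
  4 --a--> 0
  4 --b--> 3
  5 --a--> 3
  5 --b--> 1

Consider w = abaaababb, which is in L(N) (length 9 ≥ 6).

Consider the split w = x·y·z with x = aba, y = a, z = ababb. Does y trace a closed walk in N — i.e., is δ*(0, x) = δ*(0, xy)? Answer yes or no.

yes

Run of N on the first 4 characters of w = a b a a:
  step 0: 0  (start)
  step 1: 4  (read a: 0→4)
  step 2: 3  (read b: 4→3)
  step 3: 1  (read a: 3→1)
  step 4: 1  (read a: 1→1)

After x (step 3): 1. After xy (step 4): 1.
They match, so y = a drives N around a cycle from 1 back to itself; pumping y any number of times keeps N in 1 before reading z, and xyⁱz ∈ L(N) for every i ≥ 0.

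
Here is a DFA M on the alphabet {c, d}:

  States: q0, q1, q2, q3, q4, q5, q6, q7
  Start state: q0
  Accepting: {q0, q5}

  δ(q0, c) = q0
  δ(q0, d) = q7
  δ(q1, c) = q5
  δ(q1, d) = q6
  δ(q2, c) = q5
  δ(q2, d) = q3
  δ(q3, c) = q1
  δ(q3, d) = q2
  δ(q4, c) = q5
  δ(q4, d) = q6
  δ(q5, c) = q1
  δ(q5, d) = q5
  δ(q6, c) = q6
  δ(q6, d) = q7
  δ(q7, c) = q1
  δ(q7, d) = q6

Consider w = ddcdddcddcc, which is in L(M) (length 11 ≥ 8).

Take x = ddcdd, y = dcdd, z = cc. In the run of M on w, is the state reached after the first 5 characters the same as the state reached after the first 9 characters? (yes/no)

State sequence: q0 -d-> q7 -d-> q6 -c-> q6 -d-> q7 -d-> q6 -d-> q7 -c-> q1 -d-> q6 -d-> q7

After x (step 5): q6. After xy (step 9): q7.
They differ (q6 ≠ q7), so y is not a cycle from the state after x; this split is not the one the pumping-lemma construction produces, and pumping y need not keep the string in L(M).

no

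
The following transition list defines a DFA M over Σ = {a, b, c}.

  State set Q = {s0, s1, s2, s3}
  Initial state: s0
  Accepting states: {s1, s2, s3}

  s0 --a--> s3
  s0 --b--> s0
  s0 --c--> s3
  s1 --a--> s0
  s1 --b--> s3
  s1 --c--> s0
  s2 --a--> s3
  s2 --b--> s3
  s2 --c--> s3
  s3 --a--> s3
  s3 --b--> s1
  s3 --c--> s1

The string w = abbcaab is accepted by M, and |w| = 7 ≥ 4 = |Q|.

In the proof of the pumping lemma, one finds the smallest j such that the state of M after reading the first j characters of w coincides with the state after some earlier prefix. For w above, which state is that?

Run of M on w = a b b c a a b:
  step 0: s0  (start)
  step 1: s3  (read a: s0→s3)
  step 2: s1  (read b: s3→s1)
  step 3: s3  (read b: s1→s3)   ← first repeat (s3 seen earlier)
  step 4: s1  (read c: s3→s1)
  step 5: s0  (read a: s1→s0)
  step 6: s3  (read a: s0→s3)
  step 7: s1  (read b: s3→s1)

The earliest repeat is at step j = 3: M is in s3, which it already visited at step i = 1.
With |Q| = 4, pigeonhole forces a state repeat no later than step 4; the substring read between the first and second visits to that state can be pumped.

s3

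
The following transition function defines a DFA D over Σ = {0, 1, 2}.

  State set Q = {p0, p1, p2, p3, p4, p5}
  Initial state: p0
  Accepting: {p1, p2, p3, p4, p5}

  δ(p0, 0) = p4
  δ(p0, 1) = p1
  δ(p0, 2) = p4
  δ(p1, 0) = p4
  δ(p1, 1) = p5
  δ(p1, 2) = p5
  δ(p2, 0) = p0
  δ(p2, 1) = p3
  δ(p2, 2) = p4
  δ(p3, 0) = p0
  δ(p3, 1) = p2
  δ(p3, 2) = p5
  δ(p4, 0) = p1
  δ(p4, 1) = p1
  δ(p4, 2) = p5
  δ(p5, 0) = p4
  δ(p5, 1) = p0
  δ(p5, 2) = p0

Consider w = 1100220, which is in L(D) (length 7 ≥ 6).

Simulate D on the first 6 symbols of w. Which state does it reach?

p0

State sequence: p0 -1-> p1 -1-> p5 -0-> p4 -0-> p1 -2-> p5 -2-> p0

After reading 6 characters, D is in state p0.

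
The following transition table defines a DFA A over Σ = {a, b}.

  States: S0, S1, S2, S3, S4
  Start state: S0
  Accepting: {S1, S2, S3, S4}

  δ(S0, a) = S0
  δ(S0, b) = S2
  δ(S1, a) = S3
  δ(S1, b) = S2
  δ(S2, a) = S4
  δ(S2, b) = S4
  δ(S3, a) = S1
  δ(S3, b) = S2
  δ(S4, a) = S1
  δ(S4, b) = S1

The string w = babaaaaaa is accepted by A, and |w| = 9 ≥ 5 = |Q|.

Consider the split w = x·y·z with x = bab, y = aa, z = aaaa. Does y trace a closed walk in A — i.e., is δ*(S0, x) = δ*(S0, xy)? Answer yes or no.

State sequence: S0 -b-> S2 -a-> S4 -b-> S1 -a-> S3 -a-> S1

After x (step 3): S1. After xy (step 5): S1.
They match, so y = aa drives A around a cycle from S1 back to itself; pumping y any number of times keeps A in S1 before reading z, and xyⁱz ∈ L(A) for every i ≥ 0.

yes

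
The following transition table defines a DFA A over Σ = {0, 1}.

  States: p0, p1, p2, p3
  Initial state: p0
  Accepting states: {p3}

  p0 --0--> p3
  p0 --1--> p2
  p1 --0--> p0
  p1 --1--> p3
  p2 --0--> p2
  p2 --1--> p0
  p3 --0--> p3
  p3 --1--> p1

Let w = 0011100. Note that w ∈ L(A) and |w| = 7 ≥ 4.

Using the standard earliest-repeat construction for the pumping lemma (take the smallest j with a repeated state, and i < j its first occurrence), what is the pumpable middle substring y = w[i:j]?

0

Run of A on w = 0 0 1 1 1 0 0:
  step 0: p0  (start)
  step 1: p3  (read 0: p0→p3)
  step 2: p3  (read 0: p3→p3)   ← first repeat (p3 seen earlier)
  step 3: p1  (read 1: p3→p1)
  step 4: p3  (read 1: p1→p3)
  step 5: p1  (read 1: p3→p1)
  step 6: p0  (read 0: p1→p0)
  step 7: p3  (read 0: p0→p3)

So i = 1, j = 2, giving x = w[0:1] = 0, y = w[1:2] = 0, z = w[2:7] = 11100.
Check: |xy| = 2 ≤ 4 and |y| = 1 ≥ 1. Reading y takes A from p3 back to p3, so every xyⁱz is accepted.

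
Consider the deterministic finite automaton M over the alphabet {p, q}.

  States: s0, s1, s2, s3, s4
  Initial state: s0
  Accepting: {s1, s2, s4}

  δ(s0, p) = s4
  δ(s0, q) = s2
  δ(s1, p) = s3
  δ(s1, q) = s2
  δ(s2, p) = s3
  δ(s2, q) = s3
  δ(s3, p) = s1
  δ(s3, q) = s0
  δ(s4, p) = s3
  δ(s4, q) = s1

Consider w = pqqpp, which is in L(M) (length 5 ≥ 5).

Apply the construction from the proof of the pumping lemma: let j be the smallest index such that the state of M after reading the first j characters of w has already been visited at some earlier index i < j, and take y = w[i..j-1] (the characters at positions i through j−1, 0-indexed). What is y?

Run of M on w = p q q p p:
  step 0: s0  (start)
  step 1: s4  (read p: s0→s4)
  step 2: s1  (read q: s4→s1)
  step 3: s2  (read q: s1→s2)
  step 4: s3  (read p: s2→s3)
  step 5: s1  (read p: s3→s1)   ← first repeat (s1 seen earlier)

So i = 2, j = 5, giving x = w[0:2] = pq, y = w[2:5] = qpp, z = w[5:5] = ε.
Check: |xy| = 5 ≤ 5 and |y| = 3 ≥ 1. Reading y takes M from s1 back to s1, so every xyⁱz is accepted.

qpp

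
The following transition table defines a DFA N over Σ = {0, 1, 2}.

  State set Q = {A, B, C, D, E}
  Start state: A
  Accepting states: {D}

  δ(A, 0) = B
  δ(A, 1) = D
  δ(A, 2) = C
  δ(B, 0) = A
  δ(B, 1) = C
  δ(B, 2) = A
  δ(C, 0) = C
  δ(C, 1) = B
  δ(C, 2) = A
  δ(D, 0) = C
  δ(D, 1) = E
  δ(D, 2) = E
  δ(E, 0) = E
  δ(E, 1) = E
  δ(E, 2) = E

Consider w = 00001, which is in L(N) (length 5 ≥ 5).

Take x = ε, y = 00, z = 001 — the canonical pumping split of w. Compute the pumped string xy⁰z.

xy⁰z = xz = ε·001 = 001.
Reading y = 00 takes N from A back to A, so after x the machine is still in A, and z then leads to the accepting state D. Hence 001 ∈ L(N).

001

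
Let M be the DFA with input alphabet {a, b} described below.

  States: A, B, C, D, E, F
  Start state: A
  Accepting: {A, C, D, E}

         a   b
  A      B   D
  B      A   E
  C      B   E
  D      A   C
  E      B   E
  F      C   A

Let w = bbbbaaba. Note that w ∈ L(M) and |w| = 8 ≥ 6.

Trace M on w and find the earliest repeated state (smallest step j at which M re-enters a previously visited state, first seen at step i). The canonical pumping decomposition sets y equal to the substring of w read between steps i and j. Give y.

Run of M on w = b b b b a a b a:
  step 0: A  (start)
  step 1: D  (read b: A→D)
  step 2: C  (read b: D→C)
  step 3: E  (read b: C→E)
  step 4: E  (read b: E→E)   ← first repeat (E seen earlier)
  step 5: B  (read a: E→B)
  step 6: A  (read a: B→A)
  step 7: D  (read b: A→D)
  step 8: A  (read a: D→A)

So i = 3, j = 4, giving x = w[0:3] = bbb, y = w[3:4] = b, z = w[4:8] = aaba.
Check: |xy| = 4 ≤ 6 and |y| = 1 ≥ 1. Reading y takes M from E back to E, so every xyⁱz is accepted.

b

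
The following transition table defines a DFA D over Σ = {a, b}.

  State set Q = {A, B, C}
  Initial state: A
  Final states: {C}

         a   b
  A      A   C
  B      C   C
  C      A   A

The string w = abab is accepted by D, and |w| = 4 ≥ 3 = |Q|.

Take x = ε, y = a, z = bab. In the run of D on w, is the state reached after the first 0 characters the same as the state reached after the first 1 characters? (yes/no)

Run of D on the first 1 characters of w = a:
  step 0: A  (start)
  step 1: A  (read a: A→A)

After x (step 0): A. After xy (step 1): A.
They match, so y = a drives D around a cycle from A back to itself; pumping y any number of times keeps D in A before reading z, and xyⁱz ∈ L(D) for every i ≥ 0.

yes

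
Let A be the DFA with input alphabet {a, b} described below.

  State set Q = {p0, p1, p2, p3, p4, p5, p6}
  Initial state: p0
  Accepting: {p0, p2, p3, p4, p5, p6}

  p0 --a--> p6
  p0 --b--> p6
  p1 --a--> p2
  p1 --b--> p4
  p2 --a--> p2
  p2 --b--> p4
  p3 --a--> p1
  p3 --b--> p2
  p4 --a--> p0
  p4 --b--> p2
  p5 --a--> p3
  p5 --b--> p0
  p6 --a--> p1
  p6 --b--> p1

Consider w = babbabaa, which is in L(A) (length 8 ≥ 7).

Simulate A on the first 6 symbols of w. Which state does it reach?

Run of A on the first 6 characters of w = b a b b a b:
  step 0: p0  (start)
  step 1: p6  (read b: p0→p6)
  step 2: p1  (read a: p6→p1)
  step 3: p4  (read b: p1→p4)
  step 4: p2  (read b: p4→p2)
  step 5: p2  (read a: p2→p2)
  step 6: p4  (read b: p2→p4)

After reading 6 characters, A is in state p4.

p4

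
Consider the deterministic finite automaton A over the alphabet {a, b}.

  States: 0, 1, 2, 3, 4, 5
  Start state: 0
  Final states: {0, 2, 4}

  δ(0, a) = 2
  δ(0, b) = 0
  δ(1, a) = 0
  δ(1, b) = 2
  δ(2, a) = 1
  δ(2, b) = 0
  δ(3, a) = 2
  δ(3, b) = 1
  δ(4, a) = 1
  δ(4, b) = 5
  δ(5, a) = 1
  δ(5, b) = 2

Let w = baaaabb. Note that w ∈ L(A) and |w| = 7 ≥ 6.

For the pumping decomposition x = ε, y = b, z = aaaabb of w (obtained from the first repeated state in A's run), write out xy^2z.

bbaaaabb

xy^2z = ε·b·b·aaaabb = bbaaaabb.
Reading y = b takes A from 0 back to 0, so after x·y·y the machine is still in 0, and z then leads to the accepting state 0. Hence bbaaaabb ∈ L(A).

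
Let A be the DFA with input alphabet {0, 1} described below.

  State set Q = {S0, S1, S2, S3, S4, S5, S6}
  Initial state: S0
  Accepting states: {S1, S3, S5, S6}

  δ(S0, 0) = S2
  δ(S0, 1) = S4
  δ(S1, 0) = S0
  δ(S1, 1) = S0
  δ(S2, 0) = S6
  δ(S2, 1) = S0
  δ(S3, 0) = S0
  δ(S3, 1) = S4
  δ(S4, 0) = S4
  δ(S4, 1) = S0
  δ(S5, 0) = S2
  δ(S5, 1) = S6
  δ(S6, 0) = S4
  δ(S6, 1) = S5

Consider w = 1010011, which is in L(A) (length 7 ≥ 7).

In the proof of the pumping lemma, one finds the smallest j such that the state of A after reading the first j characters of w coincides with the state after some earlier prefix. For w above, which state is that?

Run of A on w = 1 0 1 0 0 1 1:
  step 0: S0  (start)
  step 1: S4  (read 1: S0→S4)
  step 2: S4  (read 0: S4→S4)   ← first repeat (S4 seen earlier)
  step 3: S0  (read 1: S4→S0)
  step 4: S2  (read 0: S0→S2)
  step 5: S6  (read 0: S2→S6)
  step 6: S5  (read 1: S6→S5)
  step 7: S6  (read 1: S5→S6)

The earliest repeat is at step j = 2: A is in S4, which it already visited at step i = 1.
Since A has 7 states, any run of length ≥ 7 visits 7+1 states, so by pigeonhole some state repeats within the first 7 steps — that repeat gives the pumpable loop.

S4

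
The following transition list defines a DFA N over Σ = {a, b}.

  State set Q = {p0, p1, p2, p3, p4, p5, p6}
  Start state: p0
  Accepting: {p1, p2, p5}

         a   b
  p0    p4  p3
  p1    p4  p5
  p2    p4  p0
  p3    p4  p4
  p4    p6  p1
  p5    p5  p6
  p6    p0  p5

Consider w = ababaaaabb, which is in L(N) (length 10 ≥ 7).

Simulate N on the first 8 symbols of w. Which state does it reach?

Run of N on the first 8 characters of w = a b a b a a a a:
  step 0: p0  (start)
  step 1: p4  (read a: p0→p4)
  step 2: p1  (read b: p4→p1)
  step 3: p4  (read a: p1→p4)
  step 4: p1  (read b: p4→p1)
  step 5: p4  (read a: p1→p4)
  step 6: p6  (read a: p4→p6)
  step 7: p0  (read a: p6→p0)
  step 8: p4  (read a: p0→p4)

After reading 8 characters, N is in state p4.
(This kind of state-tracing is the core of the pumping-lemma construction: with 7 states, pigeonhole forces a repeat within the first 7 steps.)

p4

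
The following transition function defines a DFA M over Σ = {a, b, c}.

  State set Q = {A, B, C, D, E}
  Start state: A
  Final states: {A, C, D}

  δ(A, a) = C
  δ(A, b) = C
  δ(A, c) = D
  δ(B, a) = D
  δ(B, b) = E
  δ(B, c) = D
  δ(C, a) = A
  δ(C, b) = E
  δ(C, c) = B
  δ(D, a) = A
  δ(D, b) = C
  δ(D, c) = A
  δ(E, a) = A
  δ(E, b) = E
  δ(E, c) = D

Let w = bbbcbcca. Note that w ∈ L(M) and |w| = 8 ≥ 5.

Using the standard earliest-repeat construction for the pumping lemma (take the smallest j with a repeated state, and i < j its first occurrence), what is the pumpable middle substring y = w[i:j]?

Run of M on w = b b b c b c c a:
  step 0: A  (start)
  step 1: C  (read b: A→C)
  step 2: E  (read b: C→E)
  step 3: E  (read b: E→E)   ← first repeat (E seen earlier)
  step 4: D  (read c: E→D)
  step 5: C  (read b: D→C)
  step 6: B  (read c: C→B)
  step 7: D  (read c: B→D)
  step 8: A  (read a: D→A)

So i = 2, j = 3, giving x = w[0:2] = bb, y = w[2:3] = b, z = w[3:8] = cbcca.
Check: |xy| = 3 ≤ 5 and |y| = 1 ≥ 1. Reading y takes M from E back to E, so every xyⁱz is accepted.

b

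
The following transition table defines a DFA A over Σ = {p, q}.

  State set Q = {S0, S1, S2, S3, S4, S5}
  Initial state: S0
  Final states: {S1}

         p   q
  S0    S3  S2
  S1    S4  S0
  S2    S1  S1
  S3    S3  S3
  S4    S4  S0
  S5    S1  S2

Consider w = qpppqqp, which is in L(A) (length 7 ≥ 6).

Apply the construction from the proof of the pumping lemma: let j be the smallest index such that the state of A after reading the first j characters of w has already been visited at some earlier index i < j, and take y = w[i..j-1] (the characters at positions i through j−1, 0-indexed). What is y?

State sequence: S0 -q-> S2 -p-> S1 -p-> S4 -p-> S4 -q-> S0 -q-> S2 -p-> S1
First repeat at step 4: S4 was already visited.

So i = 3, j = 4, giving x = w[0:3] = qpp, y = w[3:4] = p, z = w[4:7] = qqp.
Check: |xy| = 4 ≤ 6 and |y| = 1 ≥ 1. Reading y takes A from S4 back to S4, so every xyⁱz is accepted.
The DFA has 6 states, so the proof of the pumping lemma guarantees a repeated state among the first 6+1 visited; the segment between the two visits is the pumpable y.

p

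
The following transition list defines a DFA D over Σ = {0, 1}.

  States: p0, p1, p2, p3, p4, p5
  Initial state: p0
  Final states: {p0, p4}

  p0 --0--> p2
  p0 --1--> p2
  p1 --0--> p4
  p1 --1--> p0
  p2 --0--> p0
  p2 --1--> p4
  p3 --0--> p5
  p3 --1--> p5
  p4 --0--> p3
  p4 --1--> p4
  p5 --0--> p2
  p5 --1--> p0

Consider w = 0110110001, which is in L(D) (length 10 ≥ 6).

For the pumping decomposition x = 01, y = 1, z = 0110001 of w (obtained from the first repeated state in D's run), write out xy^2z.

xy^2z = 01·1·1·0110001 = 01110110001.
Reading y = 1 takes D from p4 back to p4, so after x·y·y the machine is still in p4, and z then leads to the accepting state p4. Hence 01110110001 ∈ L(D).

01110110001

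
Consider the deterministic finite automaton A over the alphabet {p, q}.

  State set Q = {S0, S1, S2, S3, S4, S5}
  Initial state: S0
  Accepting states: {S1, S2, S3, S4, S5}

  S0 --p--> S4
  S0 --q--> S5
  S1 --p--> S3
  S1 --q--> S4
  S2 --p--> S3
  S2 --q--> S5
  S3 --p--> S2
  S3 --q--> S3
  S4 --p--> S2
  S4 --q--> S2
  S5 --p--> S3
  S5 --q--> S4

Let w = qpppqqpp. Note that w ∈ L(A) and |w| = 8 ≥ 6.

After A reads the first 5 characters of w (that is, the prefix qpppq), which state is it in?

S3

Run of A on the first 5 characters of w = q p p p q:
  step 0: S0  (start)
  step 1: S5  (read q: S0→S5)
  step 2: S3  (read p: S5→S3)
  step 3: S2  (read p: S3→S2)
  step 4: S3  (read p: S2→S3)
  step 5: S3  (read q: S3→S3)

After reading 5 characters, A is in state S3.
(This kind of state-tracing is the core of the pumping-lemma construction: with 6 states, pigeonhole forces a repeat within the first 6 steps.)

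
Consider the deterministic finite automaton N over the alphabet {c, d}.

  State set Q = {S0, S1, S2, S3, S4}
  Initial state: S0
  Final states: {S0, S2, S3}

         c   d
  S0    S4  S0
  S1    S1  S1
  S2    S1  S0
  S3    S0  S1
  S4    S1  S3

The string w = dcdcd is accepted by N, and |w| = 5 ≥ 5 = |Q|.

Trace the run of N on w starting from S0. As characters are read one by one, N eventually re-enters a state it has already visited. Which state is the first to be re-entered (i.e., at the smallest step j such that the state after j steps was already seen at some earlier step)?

S0

Run of N on w = d c d c d:
  step 0: S0  (start)
  step 1: S0  (read d: S0→S0)   ← first repeat (S0 seen earlier)
  step 2: S4  (read c: S0→S4)
  step 3: S3  (read d: S4→S3)
  step 4: S0  (read c: S3→S0)
  step 5: S0  (read d: S0→S0)

The earliest repeat is at step j = 1: N is in S0, which it already visited at step i = 0.
The DFA has 5 states, so the proof of the pumping lemma guarantees a repeated state among the first 5+1 visited; the segment between the two visits is the pumpable y.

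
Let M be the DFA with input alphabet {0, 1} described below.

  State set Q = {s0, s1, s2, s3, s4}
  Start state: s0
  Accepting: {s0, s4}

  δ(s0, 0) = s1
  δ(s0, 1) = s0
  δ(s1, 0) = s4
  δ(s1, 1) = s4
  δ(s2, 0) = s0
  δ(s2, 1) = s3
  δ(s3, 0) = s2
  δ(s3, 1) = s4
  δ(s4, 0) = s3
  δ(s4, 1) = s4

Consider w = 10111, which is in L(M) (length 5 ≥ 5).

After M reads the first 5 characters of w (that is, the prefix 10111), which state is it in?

State sequence: s0 -1-> s0 -0-> s1 -1-> s4 -1-> s4 -1-> s4

After reading 5 characters, M is in state s4.

s4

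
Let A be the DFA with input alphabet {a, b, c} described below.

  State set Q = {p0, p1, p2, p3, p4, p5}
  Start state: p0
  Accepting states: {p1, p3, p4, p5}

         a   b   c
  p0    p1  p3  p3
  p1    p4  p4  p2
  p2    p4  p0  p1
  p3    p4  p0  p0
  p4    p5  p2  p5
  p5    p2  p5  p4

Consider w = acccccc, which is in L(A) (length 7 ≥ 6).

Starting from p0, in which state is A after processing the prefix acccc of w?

p1

State sequence: p0 -a-> p1 -c-> p2 -c-> p1 -c-> p2 -c-> p1

After reading 5 characters, A is in state p1.
(This kind of state-tracing is the core of the pumping-lemma construction: with 6 states, pigeonhole forces a repeat within the first 6 steps.)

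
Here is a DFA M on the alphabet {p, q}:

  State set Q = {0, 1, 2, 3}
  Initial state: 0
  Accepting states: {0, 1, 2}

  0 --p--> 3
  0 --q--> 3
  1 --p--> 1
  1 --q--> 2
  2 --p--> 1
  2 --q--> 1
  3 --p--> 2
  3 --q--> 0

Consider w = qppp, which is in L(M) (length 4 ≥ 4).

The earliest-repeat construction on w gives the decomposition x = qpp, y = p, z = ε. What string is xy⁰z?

qpp

xy⁰z = xz = qpp·ε = qpp.
Reading y = p takes M from 1 back to 1, so after x the machine is still in 1, and z then leads to the accepting state 1. Hence qpp ∈ L(M).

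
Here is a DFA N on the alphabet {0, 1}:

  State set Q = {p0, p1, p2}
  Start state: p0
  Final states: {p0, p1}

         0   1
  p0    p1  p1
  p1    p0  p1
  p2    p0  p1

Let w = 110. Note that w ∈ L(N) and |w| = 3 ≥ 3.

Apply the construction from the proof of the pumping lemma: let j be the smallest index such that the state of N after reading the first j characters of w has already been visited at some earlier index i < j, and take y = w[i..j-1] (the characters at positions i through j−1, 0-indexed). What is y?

State sequence: p0 -1-> p1 -1-> p1 -0-> p0
First repeat at step 2: p1 was already visited.

So i = 1, j = 2, giving x = w[0:1] = 1, y = w[1:2] = 1, z = w[2:3] = 0.
Check: |xy| = 2 ≤ 3 and |y| = 1 ≥ 1. Reading y takes N from p1 back to p1, so every xyⁱz is accepted.

1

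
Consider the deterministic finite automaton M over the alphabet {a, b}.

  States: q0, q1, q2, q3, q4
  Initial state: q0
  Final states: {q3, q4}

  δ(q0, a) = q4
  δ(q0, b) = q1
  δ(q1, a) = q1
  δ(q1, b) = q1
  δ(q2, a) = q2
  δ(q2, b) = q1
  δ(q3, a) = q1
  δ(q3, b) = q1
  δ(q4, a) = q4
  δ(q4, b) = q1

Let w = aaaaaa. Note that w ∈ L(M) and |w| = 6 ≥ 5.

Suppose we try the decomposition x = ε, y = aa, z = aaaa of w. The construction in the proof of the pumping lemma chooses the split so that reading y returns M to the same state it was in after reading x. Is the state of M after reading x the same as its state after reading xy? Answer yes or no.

no

State sequence: q0 -a-> q4 -a-> q4

After x (step 0): q0. After xy (step 2): q4.
They differ (q0 ≠ q4), so y is not a cycle from the state after x; this split is not the one the pumping-lemma construction produces, and pumping y need not keep the string in L(M).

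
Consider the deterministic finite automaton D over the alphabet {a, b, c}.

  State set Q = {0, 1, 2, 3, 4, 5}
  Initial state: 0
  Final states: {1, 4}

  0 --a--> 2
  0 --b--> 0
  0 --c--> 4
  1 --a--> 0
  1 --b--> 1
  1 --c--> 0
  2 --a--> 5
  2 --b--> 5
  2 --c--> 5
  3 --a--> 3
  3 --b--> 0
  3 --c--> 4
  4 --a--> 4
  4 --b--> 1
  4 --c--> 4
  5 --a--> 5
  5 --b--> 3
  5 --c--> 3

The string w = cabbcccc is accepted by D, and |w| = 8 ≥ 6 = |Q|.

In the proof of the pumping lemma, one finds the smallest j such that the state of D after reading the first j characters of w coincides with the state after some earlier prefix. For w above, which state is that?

Run of D on w = c a b b c c c c:
  step 0: 0  (start)
  step 1: 4  (read c: 0→4)
  step 2: 4  (read a: 4→4)   ← first repeat (4 seen earlier)
  step 3: 1  (read b: 4→1)
  step 4: 1  (read b: 1→1)
  step 5: 0  (read c: 1→0)
  step 6: 4  (read c: 0→4)
  step 7: 4  (read c: 4→4)
  step 8: 4  (read c: 4→4)

The earliest repeat is at step j = 2: D is in 4, which it already visited at step i = 1.
The DFA has 6 states, so the proof of the pumping lemma guarantees a repeated state among the first 6+1 visited; the segment between the two visits is the pumpable y.

4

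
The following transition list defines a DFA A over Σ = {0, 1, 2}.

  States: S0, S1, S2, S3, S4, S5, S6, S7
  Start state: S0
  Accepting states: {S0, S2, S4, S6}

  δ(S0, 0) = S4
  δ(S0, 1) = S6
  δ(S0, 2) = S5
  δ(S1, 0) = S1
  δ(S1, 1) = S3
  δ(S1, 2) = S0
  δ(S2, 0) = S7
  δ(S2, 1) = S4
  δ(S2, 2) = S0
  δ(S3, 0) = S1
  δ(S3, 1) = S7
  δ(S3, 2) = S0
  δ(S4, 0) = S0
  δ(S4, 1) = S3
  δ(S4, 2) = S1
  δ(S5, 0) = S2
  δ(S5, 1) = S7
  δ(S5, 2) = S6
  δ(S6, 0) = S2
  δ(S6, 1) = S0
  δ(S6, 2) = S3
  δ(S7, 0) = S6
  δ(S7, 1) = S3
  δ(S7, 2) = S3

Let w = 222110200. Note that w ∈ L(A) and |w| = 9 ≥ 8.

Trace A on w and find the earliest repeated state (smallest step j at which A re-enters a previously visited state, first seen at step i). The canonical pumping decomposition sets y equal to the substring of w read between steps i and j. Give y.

11

State sequence: S0 -2-> S5 -2-> S6 -2-> S3 -1-> S7 -1-> S3 -0-> S1 -2-> S0 -0-> S4 -0-> S0
First repeat at step 5: S3 was already visited.

So i = 3, j = 5, giving x = w[0:3] = 222, y = w[3:5] = 11, z = w[5:9] = 0200.
Check: |xy| = 5 ≤ 8 and |y| = 2 ≥ 1. Reading y takes A from S3 back to S3, so every xyⁱz is accepted.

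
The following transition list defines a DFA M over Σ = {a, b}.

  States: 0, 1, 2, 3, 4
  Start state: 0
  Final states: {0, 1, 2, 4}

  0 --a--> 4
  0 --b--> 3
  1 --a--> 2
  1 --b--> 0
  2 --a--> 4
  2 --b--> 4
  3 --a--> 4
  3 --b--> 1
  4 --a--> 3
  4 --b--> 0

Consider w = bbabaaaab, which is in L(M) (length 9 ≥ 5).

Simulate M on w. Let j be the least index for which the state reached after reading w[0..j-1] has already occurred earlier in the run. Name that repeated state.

3

Run of M on w = b b a b a a a a b:
  step 0: 0  (start)
  step 1: 3  (read b: 0→3)
  step 2: 1  (read b: 3→1)
  step 3: 2  (read a: 1→2)
  step 4: 4  (read b: 2→4)
  step 5: 3  (read a: 4→3)   ← first repeat (3 seen earlier)
  step 6: 4  (read a: 3→4)
  step 7: 3  (read a: 4→3)
  step 8: 4  (read a: 3→4)
  step 9: 0  (read b: 4→0)

The earliest repeat is at step j = 5: M is in 3, which it already visited at step i = 1.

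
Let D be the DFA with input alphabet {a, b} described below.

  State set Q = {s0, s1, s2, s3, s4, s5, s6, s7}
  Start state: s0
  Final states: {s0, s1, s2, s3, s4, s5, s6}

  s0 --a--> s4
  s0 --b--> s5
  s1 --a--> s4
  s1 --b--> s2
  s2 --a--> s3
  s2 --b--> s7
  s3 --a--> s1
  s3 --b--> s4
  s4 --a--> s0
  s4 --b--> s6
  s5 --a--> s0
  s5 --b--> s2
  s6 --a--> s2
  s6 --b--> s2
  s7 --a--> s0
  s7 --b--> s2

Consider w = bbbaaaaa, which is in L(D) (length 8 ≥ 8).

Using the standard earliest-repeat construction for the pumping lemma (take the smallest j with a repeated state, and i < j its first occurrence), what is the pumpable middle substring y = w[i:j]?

State sequence: s0 -b-> s5 -b-> s2 -b-> s7 -a-> s0 -a-> s4 -a-> s0 -a-> s4 -a-> s0
First repeat at step 4: s0 was already visited.

So i = 0, j = 4, giving x = w[0:0] = ε, y = w[0:4] = bbba, z = w[4:8] = aaaa.
Check: |xy| = 4 ≤ 8 and |y| = 4 ≥ 1. Reading y takes D from s0 back to s0, so every xyⁱz is accepted.
The DFA has 8 states, so the proof of the pumping lemma guarantees a repeated state among the first 8+1 visited; the segment between the two visits is the pumpable y.

bbba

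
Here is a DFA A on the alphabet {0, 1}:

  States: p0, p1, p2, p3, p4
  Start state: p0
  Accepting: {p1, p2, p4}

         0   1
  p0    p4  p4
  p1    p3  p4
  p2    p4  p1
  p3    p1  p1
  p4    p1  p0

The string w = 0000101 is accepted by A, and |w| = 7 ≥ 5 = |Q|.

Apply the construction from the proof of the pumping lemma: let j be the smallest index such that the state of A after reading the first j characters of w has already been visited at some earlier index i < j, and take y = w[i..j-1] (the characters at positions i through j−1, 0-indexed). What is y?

Run of A on w = 0 0 0 0 1 0 1:
  step 0: p0  (start)
  step 1: p4  (read 0: p0→p4)
  step 2: p1  (read 0: p4→p1)
  step 3: p3  (read 0: p1→p3)
  step 4: p1  (read 0: p3→p1)   ← first repeat (p1 seen earlier)
  step 5: p4  (read 1: p1→p4)
  step 6: p1  (read 0: p4→p1)
  step 7: p4  (read 1: p1→p4)

So i = 2, j = 4, giving x = w[0:2] = 00, y = w[2:4] = 00, z = w[4:7] = 101.
Check: |xy| = 4 ≤ 5 and |y| = 2 ≥ 1. Reading y takes A from p1 back to p1, so every xyⁱz is accepted.
With |Q| = 5, pigeonhole forces a state repeat no later than step 5; the substring read between the first and second visits to that state can be pumped.

00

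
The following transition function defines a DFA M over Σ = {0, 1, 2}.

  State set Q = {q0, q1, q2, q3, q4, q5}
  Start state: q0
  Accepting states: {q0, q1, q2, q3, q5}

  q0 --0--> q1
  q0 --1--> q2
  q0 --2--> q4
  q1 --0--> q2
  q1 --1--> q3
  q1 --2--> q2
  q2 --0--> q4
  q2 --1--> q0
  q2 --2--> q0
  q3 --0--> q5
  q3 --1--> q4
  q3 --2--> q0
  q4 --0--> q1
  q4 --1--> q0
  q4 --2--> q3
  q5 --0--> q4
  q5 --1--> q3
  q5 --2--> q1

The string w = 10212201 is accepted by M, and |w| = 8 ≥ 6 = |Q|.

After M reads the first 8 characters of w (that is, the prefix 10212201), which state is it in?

q3

Run of M on the first 8 characters of w = 1 0 2 1 2 2 0 1:
  step 0: q0  (start)
  step 1: q2  (read 1: q0→q2)
  step 2: q4  (read 0: q2→q4)
  step 3: q3  (read 2: q4→q3)
  step 4: q4  (read 1: q3→q4)
  step 5: q3  (read 2: q4→q3)
  step 6: q0  (read 2: q3→q0)
  step 7: q1  (read 0: q0→q1)
  step 8: q3  (read 1: q1→q3)

After reading 8 characters, M is in state q3.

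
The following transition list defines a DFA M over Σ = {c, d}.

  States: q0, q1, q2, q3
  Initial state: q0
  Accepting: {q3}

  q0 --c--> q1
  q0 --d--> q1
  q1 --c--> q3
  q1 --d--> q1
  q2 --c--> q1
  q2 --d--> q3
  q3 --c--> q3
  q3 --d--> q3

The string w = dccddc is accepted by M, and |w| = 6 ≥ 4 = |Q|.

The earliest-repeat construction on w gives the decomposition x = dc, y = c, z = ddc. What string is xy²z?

dcccddc

xy^2z = dc·c·c·ddc = dcccddc.
Reading y = c takes M from q3 back to q3, so after x·y·y the machine is still in q3, and z then leads to the accepting state q3. Hence dcccddc ∈ L(M).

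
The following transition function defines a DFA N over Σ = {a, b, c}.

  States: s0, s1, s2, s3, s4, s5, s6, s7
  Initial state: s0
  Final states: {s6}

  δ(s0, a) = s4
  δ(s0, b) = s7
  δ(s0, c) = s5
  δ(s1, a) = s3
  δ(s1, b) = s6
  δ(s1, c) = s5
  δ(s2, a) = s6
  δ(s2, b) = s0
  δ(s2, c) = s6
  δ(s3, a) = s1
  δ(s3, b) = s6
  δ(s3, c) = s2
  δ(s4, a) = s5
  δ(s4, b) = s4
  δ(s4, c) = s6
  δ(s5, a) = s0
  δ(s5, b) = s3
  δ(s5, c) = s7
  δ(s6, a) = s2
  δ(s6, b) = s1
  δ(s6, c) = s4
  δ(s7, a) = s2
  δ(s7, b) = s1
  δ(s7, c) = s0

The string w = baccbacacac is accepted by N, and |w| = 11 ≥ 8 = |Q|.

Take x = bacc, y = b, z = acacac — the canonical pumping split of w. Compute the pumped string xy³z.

baccbbbacacac

xy^3z = bacc·b·b·b·acacac = baccbbbacacac.
Reading y = b takes N from s4 back to s4, so after x·y·y·y the machine is still in s4, and z then leads to the accepting state s6. Hence baccbbbacacac ∈ L(N).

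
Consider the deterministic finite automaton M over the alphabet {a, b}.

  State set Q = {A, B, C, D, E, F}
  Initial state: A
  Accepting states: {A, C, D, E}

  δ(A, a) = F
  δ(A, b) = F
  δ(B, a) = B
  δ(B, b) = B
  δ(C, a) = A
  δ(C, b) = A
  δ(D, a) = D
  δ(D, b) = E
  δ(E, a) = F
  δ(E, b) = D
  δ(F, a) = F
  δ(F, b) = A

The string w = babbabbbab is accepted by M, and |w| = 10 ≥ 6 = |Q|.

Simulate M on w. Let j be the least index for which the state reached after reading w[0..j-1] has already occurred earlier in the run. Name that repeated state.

F

Run of M on w = b a b b a b b b a b:
  step 0: A  (start)
  step 1: F  (read b: A→F)
  step 2: F  (read a: F→F)   ← first repeat (F seen earlier)
  step 3: A  (read b: F→A)
  step 4: F  (read b: A→F)
  step 5: F  (read a: F→F)
  step 6: A  (read b: F→A)
  step 7: F  (read b: A→F)
  step 8: A  (read b: F→A)
  step 9: F  (read a: A→F)
  step 10: A  (read b: F→A)

The earliest repeat is at step j = 2: M is in F, which it already visited at step i = 1.
Since M has 6 states, any run of length ≥ 6 visits 6+1 states, so by pigeonhole some state repeats within the first 6 steps — that repeat gives the pumpable loop.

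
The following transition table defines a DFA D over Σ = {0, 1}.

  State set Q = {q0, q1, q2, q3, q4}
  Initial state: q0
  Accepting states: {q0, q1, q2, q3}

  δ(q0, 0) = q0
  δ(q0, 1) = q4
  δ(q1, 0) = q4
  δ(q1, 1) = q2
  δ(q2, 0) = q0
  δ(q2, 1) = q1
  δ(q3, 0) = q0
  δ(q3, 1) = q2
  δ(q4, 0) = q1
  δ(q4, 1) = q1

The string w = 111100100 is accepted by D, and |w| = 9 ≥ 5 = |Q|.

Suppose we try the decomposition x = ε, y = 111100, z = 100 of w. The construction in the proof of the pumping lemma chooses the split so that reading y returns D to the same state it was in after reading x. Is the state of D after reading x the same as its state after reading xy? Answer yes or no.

no

State sequence: q0 -1-> q4 -1-> q1 -1-> q2 -1-> q1 -0-> q4 -0-> q1

After x (step 0): q0. After xy (step 6): q1.
They differ (q0 ≠ q1), so y is not a cycle from the state after x; this split is not the one the pumping-lemma construction produces, and pumping y need not keep the string in L(D).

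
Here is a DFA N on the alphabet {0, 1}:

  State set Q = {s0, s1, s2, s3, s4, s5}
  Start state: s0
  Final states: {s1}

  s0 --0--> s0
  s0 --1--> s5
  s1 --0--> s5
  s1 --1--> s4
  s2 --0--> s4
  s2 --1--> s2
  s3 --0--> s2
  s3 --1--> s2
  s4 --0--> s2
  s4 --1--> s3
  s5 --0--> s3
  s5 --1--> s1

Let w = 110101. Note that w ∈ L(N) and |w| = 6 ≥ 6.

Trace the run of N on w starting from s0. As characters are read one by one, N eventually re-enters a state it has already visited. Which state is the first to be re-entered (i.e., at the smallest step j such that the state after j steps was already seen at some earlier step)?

s5

Run of N on w = 1 1 0 1 0 1:
  step 0: s0  (start)
  step 1: s5  (read 1: s0→s5)
  step 2: s1  (read 1: s5→s1)
  step 3: s5  (read 0: s1→s5)   ← first repeat (s5 seen earlier)
  step 4: s1  (read 1: s5→s1)
  step 5: s5  (read 0: s1→s5)
  step 6: s1  (read 1: s5→s1)

The earliest repeat is at step j = 3: N is in s5, which it already visited at step i = 1.
Pumping length from the standard proof: p = 6 (the number of states). The repeated state found above gives |xy| = j ≤ 6 and |y| = j − i ≥ 1.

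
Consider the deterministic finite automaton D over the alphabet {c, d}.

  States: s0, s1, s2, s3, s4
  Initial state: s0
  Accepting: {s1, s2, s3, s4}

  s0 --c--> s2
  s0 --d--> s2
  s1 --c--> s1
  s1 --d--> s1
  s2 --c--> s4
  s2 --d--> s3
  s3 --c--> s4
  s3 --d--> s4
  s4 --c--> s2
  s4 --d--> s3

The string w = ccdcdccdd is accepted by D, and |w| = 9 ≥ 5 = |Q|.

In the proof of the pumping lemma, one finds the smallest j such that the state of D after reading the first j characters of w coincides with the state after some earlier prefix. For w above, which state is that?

Run of D on w = c c d c d c c d d:
  step 0: s0  (start)
  step 1: s2  (read c: s0→s2)
  step 2: s4  (read c: s2→s4)
  step 3: s3  (read d: s4→s3)
  step 4: s4  (read c: s3→s4)   ← first repeat (s4 seen earlier)
  step 5: s3  (read d: s4→s3)
  step 6: s4  (read c: s3→s4)
  step 7: s2  (read c: s4→s2)
  step 8: s3  (read d: s2→s3)
  step 9: s4  (read d: s3→s4)

The earliest repeat is at step j = 4: D is in s4, which it already visited at step i = 2.
Since D has 5 states, any run of length ≥ 5 visits 5+1 states, so by pigeonhole some state repeats within the first 5 steps — that repeat gives the pumpable loop.

s4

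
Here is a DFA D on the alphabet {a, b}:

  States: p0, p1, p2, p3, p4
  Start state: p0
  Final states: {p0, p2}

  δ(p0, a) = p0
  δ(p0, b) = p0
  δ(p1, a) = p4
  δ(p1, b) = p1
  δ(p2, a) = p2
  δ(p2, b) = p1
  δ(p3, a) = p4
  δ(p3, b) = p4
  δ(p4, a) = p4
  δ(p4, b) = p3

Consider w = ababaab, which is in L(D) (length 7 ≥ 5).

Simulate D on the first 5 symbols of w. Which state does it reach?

p0

Run of D on the first 5 characters of w = a b a b a:
  step 0: p0  (start)
  step 1: p0  (read a: p0→p0)
  step 2: p0  (read b: p0→p0)
  step 3: p0  (read a: p0→p0)
  step 4: p0  (read b: p0→p0)
  step 5: p0  (read a: p0→p0)

After reading 5 characters, D is in state p0.
(This kind of state-tracing is the core of the pumping-lemma construction: with 5 states, pigeonhole forces a repeat within the first 5 steps.)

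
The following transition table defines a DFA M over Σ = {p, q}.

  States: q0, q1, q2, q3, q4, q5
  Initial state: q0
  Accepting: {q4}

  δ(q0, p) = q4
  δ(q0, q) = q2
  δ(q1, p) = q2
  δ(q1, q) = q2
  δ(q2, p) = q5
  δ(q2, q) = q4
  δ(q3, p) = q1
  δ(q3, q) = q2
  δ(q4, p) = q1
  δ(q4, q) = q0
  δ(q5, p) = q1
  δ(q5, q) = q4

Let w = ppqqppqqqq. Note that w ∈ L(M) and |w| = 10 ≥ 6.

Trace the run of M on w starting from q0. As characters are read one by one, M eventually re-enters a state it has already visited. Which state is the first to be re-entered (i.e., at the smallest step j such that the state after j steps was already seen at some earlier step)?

Run of M on w = p p q q p p q q q q:
  step 0: q0  (start)
  step 1: q4  (read p: q0→q4)
  step 2: q1  (read p: q4→q1)
  step 3: q2  (read q: q1→q2)
  step 4: q4  (read q: q2→q4)   ← first repeat (q4 seen earlier)
  step 5: q1  (read p: q4→q1)
  step 6: q2  (read p: q1→q2)
  step 7: q4  (read q: q2→q4)
  step 8: q0  (read q: q4→q0)
  step 9: q2  (read q: q0→q2)
  step 10: q4  (read q: q2→q4)

The earliest repeat is at step j = 4: M is in q4, which it already visited at step i = 1.

q4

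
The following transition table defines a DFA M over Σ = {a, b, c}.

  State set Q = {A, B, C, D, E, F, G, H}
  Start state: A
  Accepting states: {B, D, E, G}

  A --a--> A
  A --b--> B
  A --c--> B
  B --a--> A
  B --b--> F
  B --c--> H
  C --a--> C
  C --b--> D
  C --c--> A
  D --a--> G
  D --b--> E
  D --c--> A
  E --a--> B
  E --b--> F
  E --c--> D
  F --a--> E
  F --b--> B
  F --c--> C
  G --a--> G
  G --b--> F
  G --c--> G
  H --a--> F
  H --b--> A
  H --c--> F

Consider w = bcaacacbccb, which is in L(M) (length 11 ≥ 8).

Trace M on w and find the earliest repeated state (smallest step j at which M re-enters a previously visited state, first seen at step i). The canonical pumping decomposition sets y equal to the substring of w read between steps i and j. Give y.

Run of M on w = b c a a c a c b c c b:
  step 0: A  (start)
  step 1: B  (read b: A→B)
  step 2: H  (read c: B→H)
  step 3: F  (read a: H→F)
  step 4: E  (read a: F→E)
  step 5: D  (read c: E→D)
  step 6: G  (read a: D→G)
  step 7: G  (read c: G→G)   ← first repeat (G seen earlier)
  step 8: F  (read b: G→F)
  step 9: C  (read c: F→C)
  step 10: A  (read c: C→A)
  step 11: B  (read b: A→B)

So i = 6, j = 7, giving x = w[0:6] = bcaaca, y = w[6:7] = c, z = w[7:11] = bccb.
Check: |xy| = 7 ≤ 8 and |y| = 1 ≥ 1. Reading y takes M from G back to G, so every xyⁱz is accepted.

c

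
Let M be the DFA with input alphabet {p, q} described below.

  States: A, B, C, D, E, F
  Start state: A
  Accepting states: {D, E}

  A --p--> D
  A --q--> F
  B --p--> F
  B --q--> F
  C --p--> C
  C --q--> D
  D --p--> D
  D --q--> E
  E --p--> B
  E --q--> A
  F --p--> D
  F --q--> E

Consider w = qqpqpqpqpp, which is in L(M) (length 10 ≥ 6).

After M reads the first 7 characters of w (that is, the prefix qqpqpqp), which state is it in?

B

State sequence: A -q-> F -q-> E -p-> B -q-> F -p-> D -q-> E -p-> B

After reading 7 characters, M is in state B.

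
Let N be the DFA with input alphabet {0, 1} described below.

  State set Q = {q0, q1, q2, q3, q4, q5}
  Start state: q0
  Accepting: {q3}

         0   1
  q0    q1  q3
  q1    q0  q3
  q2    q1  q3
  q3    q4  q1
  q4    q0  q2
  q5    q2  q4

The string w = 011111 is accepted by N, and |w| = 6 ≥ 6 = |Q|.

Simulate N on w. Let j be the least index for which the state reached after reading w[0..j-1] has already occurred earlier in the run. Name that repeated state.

q1

Run of N on w = 0 1 1 1 1 1:
  step 0: q0  (start)
  step 1: q1  (read 0: q0→q1)
  step 2: q3  (read 1: q1→q3)
  step 3: q1  (read 1: q3→q1)   ← first repeat (q1 seen earlier)
  step 4: q3  (read 1: q1→q3)
  step 5: q1  (read 1: q3→q1)
  step 6: q3  (read 1: q1→q3)

The earliest repeat is at step j = 3: N is in q1, which it already visited at step i = 1.
With |Q| = 6, pigeonhole forces a state repeat no later than step 6; the substring read between the first and second visits to that state can be pumped.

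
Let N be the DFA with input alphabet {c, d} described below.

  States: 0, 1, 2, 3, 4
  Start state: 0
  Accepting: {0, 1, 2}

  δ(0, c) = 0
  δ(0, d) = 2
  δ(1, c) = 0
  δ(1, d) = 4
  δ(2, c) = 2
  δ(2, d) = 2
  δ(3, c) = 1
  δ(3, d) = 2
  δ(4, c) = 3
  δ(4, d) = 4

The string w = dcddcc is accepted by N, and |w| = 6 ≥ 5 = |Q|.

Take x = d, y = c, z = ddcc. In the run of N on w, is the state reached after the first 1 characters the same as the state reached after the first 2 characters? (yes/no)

yes

Run of N on the first 2 characters of w = d c:
  step 0: 0  (start)
  step 1: 2  (read d: 0→2)
  step 2: 2  (read c: 2→2)

After x (step 1): 2. After xy (step 2): 2.
They match, so y = c drives N around a cycle from 2 back to itself; pumping y any number of times keeps N in 2 before reading z, and xyⁱz ∈ L(N) for every i ≥ 0.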